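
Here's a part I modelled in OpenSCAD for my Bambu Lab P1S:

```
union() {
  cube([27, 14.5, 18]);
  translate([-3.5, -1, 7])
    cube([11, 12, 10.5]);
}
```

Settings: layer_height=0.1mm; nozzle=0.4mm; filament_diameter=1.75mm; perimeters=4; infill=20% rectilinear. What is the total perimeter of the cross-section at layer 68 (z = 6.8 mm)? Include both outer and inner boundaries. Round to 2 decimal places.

83.00 mm

At z = 6.8 mm: the 27×14.5 cube contributes its full rectangle (perimeter 83.00 mm); the cube at (-3.5, -1) is not intersected at this z (z outside [7, 17.5]); Combining (union): only the 27×14.5 cube is present, so the union is just that shape — boundary = 83.00 mm. Overall, the cross-section is a single solid region. Total boundary length (outer) = 83.00 mm.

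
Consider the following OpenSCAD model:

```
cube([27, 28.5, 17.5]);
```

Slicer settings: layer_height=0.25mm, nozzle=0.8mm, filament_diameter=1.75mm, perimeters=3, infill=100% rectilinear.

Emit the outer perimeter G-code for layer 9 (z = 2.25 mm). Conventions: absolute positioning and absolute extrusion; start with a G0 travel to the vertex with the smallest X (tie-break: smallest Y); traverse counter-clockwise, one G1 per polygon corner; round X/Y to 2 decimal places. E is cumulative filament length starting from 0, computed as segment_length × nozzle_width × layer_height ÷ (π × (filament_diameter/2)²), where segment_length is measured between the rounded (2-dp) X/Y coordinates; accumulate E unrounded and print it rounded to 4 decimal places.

At z = 2.25 mm: the cube is present — its section is the full 27×28.5 rectangle. The outline is a single polygon with 4 vertices. Extrusion per mm of travel: 0.8 × 0.25 / (π × 0.875²) = 0.083150. Accumulating E over each segment gives final E = 9.2297.

G0 X0.00 Y0.00 Z2.25
G1 X27.00 Y0.00 E2.2451
G1 X27.00 Y28.50 E4.6148
G1 X0.00 Y28.50 E6.8599
G1 X0.00 Y0.00 E9.2297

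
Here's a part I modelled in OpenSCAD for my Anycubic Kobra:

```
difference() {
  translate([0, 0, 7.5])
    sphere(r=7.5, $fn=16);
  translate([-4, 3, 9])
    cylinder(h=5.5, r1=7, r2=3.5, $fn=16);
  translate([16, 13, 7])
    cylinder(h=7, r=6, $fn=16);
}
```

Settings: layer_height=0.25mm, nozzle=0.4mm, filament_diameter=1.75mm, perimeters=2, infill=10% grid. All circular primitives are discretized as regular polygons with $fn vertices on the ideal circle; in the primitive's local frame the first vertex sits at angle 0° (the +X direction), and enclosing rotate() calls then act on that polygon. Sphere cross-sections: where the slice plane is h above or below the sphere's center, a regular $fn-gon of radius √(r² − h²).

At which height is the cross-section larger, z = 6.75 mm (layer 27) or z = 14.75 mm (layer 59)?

Layer 27 (z = 6.75): the r=7.5 sphere slices to a regular 16-gon of circumradius 7.462 (√(r²−h²) with h=0.75 from center) (area = (16/2)·7.462²·sin(360°/16) = 170.49 mm²); the cone at (-4, 3) does not reach this height (z outside [9, 14.5]); the cylinder at (16, 13) does not reach this height (z outside [7, 14]); After the difference (first − rest): none of the subtracted shapes is present at this height, so the r=7.5 sphere is unchanged — area = 170.49 mm². So its area = 170.49 mm². Layer 59 (z = 14.75): the r=7.5 sphere contributes a regular 16-gon of circumradius √(7.5²−7.25²) = 1.920 (area = (16/2)·1.920²·sin(360°/16) = 11.29 mm²); the cone at (-4, 3) does not reach this height (z outside [9, 14.5]); the cylinder at (16, 13) does not reach this height (z outside [7, 14]); Taking the first minus the rest: none of the subtracted shapes is present at this height, so the r=7.5 sphere is unchanged — area = 11.29 mm². So its area = 11.29 mm². Layer 27 is larger (170.49 vs 11.29 mm²).

layer 27 (z = 6.75 mm)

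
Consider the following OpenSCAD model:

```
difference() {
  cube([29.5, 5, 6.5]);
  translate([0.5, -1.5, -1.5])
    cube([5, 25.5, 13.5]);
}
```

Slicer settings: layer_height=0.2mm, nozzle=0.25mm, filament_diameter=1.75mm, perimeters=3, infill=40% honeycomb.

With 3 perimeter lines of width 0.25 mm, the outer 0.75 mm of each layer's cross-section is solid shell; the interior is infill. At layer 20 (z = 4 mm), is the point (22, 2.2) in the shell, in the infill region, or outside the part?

infill

At z = 4 mm: the 29.5×5 cube contributes its full rectangle; the cube at (0.5, -1.5) is present — its section is the full 5×25.5 rectangle; Subtracting the remaining from the first: starting from the 29.5×5 cube, the 5×25.5 cube at (0.5, -1.5) partially overlaps it — only the 25.00 mm² overlap (of its 127.50 mm²) is removed, clipping the outline — 2 connected regions. Overall, the cross-section has 2 separate islands. The nearest boundary edge runs (29.50, 0.00)→(5.50, 0.00); distance from the point to it = 2.20 mm. (Shell/infill is judged within the island containing the point — the largest one.) The point is inside the cross-section and 2.20 mm from the nearest boundary — more than the 0.75 mm shell width (3 × 0.25), so it's in the infill interior.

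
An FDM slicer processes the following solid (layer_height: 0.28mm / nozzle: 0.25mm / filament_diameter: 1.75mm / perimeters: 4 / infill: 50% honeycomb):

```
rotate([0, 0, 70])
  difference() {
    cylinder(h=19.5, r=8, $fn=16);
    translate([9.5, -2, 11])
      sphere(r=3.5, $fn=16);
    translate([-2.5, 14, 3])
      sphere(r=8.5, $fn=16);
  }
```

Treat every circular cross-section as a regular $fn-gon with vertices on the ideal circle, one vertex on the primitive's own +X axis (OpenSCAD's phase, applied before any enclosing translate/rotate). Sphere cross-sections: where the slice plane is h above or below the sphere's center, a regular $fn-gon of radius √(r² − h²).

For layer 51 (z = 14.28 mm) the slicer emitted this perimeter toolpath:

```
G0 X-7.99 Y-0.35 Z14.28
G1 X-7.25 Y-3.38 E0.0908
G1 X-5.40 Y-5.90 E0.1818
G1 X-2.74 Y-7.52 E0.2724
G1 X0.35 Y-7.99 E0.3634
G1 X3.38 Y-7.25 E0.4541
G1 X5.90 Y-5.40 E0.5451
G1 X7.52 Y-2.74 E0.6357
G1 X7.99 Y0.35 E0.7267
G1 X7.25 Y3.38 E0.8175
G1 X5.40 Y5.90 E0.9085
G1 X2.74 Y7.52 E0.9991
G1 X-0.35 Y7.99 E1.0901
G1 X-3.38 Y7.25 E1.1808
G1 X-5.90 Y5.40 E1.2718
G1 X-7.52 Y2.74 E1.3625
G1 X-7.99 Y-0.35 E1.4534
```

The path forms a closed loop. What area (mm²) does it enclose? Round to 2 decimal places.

195.92 mm²

Apply the shoelace formula to the sequence of (X, Y) vertices; enclosed area = 195.92 mm².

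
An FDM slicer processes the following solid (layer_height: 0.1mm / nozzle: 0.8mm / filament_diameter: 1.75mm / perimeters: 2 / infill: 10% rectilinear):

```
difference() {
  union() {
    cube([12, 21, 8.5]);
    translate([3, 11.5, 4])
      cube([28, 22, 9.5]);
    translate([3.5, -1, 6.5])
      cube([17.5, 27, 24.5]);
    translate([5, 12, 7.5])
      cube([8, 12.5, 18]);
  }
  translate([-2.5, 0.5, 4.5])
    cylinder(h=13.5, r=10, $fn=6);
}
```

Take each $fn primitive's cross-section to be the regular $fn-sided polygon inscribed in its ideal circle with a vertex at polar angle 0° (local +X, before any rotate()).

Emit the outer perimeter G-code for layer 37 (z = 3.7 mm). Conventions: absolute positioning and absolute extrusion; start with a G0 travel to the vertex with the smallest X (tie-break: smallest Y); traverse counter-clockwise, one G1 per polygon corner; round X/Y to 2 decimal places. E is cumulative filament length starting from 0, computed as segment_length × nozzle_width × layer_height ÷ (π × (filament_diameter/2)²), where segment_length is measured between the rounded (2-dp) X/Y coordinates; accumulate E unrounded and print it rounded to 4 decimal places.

At z = 3.7 mm: the cube is present — its section is the full 12×21 rectangle; the cube at (3, 11.5) is absent (z outside [4, 13.5]); the cube at (3.5, -1) is absent (z outside [6.5, 31]); the cube at (5, 12) is absent (z outside [7.5, 25.5]); Combining (union): only the 12×21 cube is present, so the union is just that shape — 1 connected region; the cylinder at (-2.5, 0.5) is not intersected at this z (z outside [4.5, 18]); Subtracting the remaining from the first: none of the subtracted shapes is present at this height, so the result so far is unchanged — 1 connected region. The outline is a single polygon with 4 vertices. Extrusion per mm of travel: 0.8 × 0.1 / (π × 0.875²) = 0.033260. Accumulating E over each segment gives final E = 2.1952.

G0 X0.00 Y0.00 Z3.70
G1 X12.00 Y0.00 E0.3991
G1 X12.00 Y21.00 E1.0976
G1 X0.00 Y21.00 E1.4967
G1 X0.00 Y0.00 E2.1952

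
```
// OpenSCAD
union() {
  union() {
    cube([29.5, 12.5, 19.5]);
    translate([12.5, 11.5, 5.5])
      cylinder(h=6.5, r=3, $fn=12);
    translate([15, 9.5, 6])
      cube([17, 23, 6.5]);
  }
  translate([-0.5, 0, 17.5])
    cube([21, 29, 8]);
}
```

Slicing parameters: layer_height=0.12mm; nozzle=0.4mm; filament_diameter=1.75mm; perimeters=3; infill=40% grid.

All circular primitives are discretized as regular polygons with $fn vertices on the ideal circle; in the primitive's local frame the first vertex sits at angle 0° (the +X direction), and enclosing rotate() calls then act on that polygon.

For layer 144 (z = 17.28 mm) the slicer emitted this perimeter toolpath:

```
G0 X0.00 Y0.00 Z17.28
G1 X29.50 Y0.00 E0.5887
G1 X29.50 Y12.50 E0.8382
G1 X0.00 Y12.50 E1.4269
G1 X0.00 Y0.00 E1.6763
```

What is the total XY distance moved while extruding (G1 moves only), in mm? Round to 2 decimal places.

Sum the Euclidean lengths of each G1 segment: total = 84.00 mm.

84.00 mm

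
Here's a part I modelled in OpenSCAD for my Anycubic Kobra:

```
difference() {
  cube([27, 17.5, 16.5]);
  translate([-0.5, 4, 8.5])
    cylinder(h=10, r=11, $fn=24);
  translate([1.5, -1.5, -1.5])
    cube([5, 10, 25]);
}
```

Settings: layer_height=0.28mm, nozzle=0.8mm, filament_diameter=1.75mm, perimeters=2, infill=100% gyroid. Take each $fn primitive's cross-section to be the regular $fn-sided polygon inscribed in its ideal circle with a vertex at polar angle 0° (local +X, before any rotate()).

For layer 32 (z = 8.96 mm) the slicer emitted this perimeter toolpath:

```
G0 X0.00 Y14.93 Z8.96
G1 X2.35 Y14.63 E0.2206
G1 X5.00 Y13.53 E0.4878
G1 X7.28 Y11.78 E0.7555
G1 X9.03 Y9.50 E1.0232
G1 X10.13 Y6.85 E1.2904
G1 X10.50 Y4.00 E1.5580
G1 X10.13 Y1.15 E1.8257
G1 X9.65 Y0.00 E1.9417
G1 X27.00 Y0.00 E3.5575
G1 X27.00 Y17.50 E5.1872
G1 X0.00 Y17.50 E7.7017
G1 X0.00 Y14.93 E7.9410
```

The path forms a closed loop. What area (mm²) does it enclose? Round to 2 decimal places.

Apply the shoelace formula to the sequence of (X, Y) vertices; enclosed area = 343.21 mm².

343.21 mm²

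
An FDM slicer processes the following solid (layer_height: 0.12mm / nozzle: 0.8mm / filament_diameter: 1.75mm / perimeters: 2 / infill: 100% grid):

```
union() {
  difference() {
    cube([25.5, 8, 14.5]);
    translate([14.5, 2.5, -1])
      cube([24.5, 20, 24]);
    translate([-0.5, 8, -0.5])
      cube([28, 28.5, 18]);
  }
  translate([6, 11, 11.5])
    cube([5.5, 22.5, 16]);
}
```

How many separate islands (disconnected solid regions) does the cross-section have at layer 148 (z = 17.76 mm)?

At z = 17.76 mm: the cube is absent (z outside [0, 14.5]); the cube at (14.5, 2.5) (footprint 24.5×20) is included at this height; the cube at (-0.5, 8) does not reach this height (z outside [-0.5, 17.5]); Taking the first minus the rest: the first operand is absent here, so nothing remains; the cube at (6, 11) is present — its section is the full 5.5×22.5 rectangle; Merging all regions: only the 5.5×22.5 cube at (6, 11) is present, so the union is just that shape — 1 connected region. Overall, the cross-section is a single solid region. Island count = 1.

1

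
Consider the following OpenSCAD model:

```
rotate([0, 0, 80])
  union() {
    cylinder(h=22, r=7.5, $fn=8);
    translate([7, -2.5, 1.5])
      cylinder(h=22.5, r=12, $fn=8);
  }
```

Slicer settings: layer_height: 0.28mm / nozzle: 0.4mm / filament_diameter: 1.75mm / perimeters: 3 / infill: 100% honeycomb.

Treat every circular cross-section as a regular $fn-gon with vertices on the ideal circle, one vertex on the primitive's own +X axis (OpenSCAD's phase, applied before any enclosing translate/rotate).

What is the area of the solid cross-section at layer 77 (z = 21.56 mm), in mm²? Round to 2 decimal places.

441.68 mm²

At z = 21.56 mm: the r=7.5 cylinder gives a regular 8-gon of circumradius 7.5 (constant along its height) (area = (8/2)·7.500²·sin(360°/8) = 159.10 mm²); the cylinder at (7, -2.5): section is a regular 8-gon, circumradius r=12 (area = (8/2)·12.000²·sin(360°/8) = 407.29 mm²); Merging all regions: the regions partially overlap — summed areas 566.39 mm² minus the doubly-counted overlap 124.71 mm² gives 441.68 mm² — area = 441.68 mm²; (whole slice rotated 80° about Z — lengths, areas and connectivity unchanged). Overall, the cross-section is a single solid region. Net area = 441.68 mm².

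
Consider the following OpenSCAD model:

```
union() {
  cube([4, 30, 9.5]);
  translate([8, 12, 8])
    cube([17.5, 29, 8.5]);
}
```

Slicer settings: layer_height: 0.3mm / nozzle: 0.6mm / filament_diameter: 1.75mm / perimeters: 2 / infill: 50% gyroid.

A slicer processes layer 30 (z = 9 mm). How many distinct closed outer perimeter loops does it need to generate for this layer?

2

At z = 9 mm: the 4×30 cube contributes its full rectangle; the cube at (8, 12) is present — its section is the full 17.5×29 rectangle; Merging all regions: the 2 present regions are separate (no shared area or edge), so areas and boundary lengths simply add and each stays a separate island — 2 connected regions. The result has 2 disconnected regions.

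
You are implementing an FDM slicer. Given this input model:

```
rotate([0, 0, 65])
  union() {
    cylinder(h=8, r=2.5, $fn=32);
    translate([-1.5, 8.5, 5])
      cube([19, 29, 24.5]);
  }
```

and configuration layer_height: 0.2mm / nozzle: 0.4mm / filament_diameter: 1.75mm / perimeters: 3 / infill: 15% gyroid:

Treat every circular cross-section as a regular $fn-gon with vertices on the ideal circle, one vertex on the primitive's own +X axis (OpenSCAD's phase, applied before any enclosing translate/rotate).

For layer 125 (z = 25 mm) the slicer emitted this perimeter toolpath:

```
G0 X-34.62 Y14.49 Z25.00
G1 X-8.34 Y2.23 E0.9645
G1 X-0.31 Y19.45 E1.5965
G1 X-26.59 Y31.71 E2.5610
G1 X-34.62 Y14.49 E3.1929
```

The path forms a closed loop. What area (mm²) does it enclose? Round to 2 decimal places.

550.99 mm²

Apply the shoelace formula to the sequence of (X, Y) vertices; enclosed area = 550.99 mm².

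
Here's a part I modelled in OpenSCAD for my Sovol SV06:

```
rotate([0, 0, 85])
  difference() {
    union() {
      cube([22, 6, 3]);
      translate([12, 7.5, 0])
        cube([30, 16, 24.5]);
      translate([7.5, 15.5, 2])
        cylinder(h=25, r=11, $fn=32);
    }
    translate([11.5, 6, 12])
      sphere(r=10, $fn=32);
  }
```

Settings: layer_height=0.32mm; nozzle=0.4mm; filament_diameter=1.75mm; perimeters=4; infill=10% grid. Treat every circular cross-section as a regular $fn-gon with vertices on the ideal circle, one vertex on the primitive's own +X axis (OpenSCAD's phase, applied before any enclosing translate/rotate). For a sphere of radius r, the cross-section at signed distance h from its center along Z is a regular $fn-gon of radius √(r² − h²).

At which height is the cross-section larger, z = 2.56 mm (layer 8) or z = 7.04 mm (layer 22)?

layer 8 (z = 2.56 mm)

Layer 8 (z = 2.56): the cube (footprint 22×6) is included at this height (area 132.00 mm²); the cube at (12, 7.5) is present — its section is the full 30×16 rectangle (area 480.00 mm²); the r=11 cylinder at (7.5, 15.5) contributes a regular 32-gon of circumradius 11 (area = (32/2)·11.000²·sin(360°/32) = 377.69 mm²); Combining (union): the regions partially overlap — summed areas 989.69 mm² minus the doubly-counted overlap 97.15 mm² gives 892.55 mm² — area = 892.55 mm²; the r=10 sphere at (11.5, 6) contributes a regular 32-gon of circumradius √(10²−9.44²) = 3.299 (area = (32/2)·3.299²·sin(360°/32) = 33.98 mm²); Taking the first minus the rest: starting from the result so far (892.55 mm²), the r=10 sphere at (11.5, 6) partially overlaps it — only the 32.98 mm² overlap (of its 33.98 mm²) is removed, clipping the outline — area = 859.57 mm²; (whole slice rotated 85° about Z — lengths, areas and connectivity unchanged). So its area = 859.57 mm². Layer 22 (z = 7.04): the cube is absent (z outside [0, 3]); the 30×16 cube at (12, 7.5) contributes its full rectangle (area 480.00 mm²); the r=11 cylinder at (7.5, 15.5) gives a regular 32-gon of circumradius 11 (constant along its height) (area = (32/2)·11.000²·sin(360°/32) = 377.69 mm²); Combining (union): the regions partially overlap — summed areas 857.69 mm² minus the doubly-counted overlap 86.31 mm² gives 771.38 mm² — area = 771.38 mm²; the sphere at (11.5, 6): section is a regular 32-gon, circumradius = √(r²−h²) = √(10²−4.96²) = 8.683 (area = (32/2)·8.683²·sin(360°/32) = 235.35 mm²); After the difference (first − rest): starting from that combined region (771.38 mm²), the r=10 sphere at (11.5, 6) partially overlaps it — only the 119.28 mm² overlap (of its 235.35 mm²) is removed, clipping the outline — area = 652.10 mm²; (whole slice rotated 85° about Z — lengths, areas and connectivity unchanged). So its area = 652.10 mm². Layer 8 is larger (859.57 vs 652.10 mm²).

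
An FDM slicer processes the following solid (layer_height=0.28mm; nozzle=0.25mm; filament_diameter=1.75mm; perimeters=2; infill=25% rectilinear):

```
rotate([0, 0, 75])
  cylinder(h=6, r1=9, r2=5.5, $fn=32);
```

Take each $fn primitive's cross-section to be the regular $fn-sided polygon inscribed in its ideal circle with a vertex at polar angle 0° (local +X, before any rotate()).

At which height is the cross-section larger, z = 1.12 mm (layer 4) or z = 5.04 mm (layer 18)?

layer 4 (z = 1.12 mm)

Layer 4 (z = 1.12): the cone contributes a regular 32-gon of circumradius 8.347 (interpolated between r1=9 and r2=5.5 at t=0.187) (area = (32/2)·8.347²·sin(360°/32) = 217.46 mm²); (rotated 75° about Z; rotation is an isometry so areas/perimeters/island counts are preserved). So its area = 217.46 mm². Layer 18 (z = 5.04): the cone: at t=0.840 of its height the radius interpolates to r₁+(r₂−r₁)t = 6.060, giving a regular 32-gon of that circumradius (area = (32/2)·6.060²·sin(360°/32) = 114.63 mm²); (whole slice rotated 75° about Z — lengths, areas and connectivity unchanged). So its area = 114.63 mm². Layer 4 is larger (217.46 vs 114.63 mm²).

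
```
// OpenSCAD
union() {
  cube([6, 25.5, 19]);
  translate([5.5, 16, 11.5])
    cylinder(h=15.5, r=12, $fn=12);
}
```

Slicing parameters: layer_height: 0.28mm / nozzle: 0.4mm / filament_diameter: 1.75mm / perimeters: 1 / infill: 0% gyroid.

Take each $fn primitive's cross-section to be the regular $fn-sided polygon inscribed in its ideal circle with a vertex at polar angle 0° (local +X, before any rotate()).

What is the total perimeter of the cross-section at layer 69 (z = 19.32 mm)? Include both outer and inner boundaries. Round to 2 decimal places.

At z = 19.32 mm: the cube does not reach this height (z outside [0, 19]); the cylinder at (5.5, 16): section is a regular 12-gon, circumradius r=12 (perimeter = 2·12·12.000·sin(180°/12) = 74.54 mm); Combining (union): only the r=12 cylinder at (5.5, 16) is present, so the union is just that shape — boundary = 74.54 mm. Overall, the cross-section is a single solid region. Total boundary length (outer) = 74.54 mm.

74.54 mm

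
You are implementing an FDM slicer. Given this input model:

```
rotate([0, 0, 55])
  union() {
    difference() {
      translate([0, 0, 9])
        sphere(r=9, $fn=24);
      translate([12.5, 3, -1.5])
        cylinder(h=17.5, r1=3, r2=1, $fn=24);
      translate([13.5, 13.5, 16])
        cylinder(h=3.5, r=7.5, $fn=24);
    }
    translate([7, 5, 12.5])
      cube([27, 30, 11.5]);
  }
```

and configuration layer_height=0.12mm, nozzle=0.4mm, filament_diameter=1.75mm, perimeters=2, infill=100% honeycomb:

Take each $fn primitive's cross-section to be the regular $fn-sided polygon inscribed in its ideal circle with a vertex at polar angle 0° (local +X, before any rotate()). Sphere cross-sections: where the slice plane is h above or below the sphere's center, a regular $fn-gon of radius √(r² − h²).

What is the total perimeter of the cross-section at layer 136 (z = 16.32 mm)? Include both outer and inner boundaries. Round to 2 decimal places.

At z = 16.32 mm: the r=9 sphere contributes a regular 24-gon of circumradius √(9²−7.32²) = 5.236 (perimeter = 2·24·5.236·sin(180°/24) = 32.81 mm); the cone at (12.5, 3) does not reach this height (z outside [-1.5, 16]); the r=7.5 cylinder at (13.5, 13.5) gives a regular 24-gon of circumradius 7.5 (constant along its height) (perimeter = 2·24·7.500·sin(180°/24) = 46.99 mm); After the difference (first − rest): starting from the r=9 sphere, the r=7.5 cylinder at (13.5, 13.5) misses the remaining region (no effect) — boundary = 32.81 mm; the cube at (7, 5) (footprint 27×30) is included at this height (perimeter 114.00 mm); Taking the union: the 2 present regions are separate (no shared area or edge), so areas and boundary lengths simply add and each stays a separate island — boundary = 146.81 mm; (whole slice rotated 55° about Z — lengths, areas and connectivity unchanged). Overall, the cross-section has 2 separate islands. Total boundary length (outer) = 146.81 mm.

146.81 mm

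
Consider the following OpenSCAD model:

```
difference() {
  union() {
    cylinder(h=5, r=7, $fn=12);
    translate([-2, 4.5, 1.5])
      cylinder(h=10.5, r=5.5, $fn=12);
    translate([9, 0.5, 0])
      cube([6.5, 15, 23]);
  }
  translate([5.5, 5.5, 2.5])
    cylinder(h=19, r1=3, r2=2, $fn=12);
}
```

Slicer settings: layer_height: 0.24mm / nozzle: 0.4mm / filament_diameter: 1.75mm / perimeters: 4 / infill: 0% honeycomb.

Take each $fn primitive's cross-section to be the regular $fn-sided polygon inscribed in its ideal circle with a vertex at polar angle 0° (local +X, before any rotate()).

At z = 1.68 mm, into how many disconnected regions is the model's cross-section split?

At z = 1.68 mm: the r=7 cylinder contributes a regular 12-gon of circumradius 7; the r=5.5 cylinder at (-2, 4.5) contributes a regular 12-gon of circumradius 5.5; the cube at (9, 0.5) is present — its section is the full 6.5×15 rectangle; Combining (union): the regions partially overlap (shared area 57.41 mm²), so overlapping operands fuse into one piece — 2 connected regions; the cone at (5.5, 5.5) is not intersected at this z (z outside [2.5, 21.5]); Taking the first minus the rest: none of the subtracted shapes is present at this height, so that combined region is unchanged — 2 connected regions. The result has 2 disconnected regions.

2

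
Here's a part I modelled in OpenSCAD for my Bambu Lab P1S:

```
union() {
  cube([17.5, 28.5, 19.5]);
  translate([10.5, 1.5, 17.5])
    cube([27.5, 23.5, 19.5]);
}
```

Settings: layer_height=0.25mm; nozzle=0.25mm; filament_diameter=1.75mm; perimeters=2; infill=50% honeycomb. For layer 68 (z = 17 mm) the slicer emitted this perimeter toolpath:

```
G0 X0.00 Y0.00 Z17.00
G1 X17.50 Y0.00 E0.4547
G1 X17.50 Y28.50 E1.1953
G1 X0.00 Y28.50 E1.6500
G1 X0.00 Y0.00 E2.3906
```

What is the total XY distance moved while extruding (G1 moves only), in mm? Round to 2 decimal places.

92.00 mm

Sum the Euclidean lengths of each G1 segment: total = 92.00 mm.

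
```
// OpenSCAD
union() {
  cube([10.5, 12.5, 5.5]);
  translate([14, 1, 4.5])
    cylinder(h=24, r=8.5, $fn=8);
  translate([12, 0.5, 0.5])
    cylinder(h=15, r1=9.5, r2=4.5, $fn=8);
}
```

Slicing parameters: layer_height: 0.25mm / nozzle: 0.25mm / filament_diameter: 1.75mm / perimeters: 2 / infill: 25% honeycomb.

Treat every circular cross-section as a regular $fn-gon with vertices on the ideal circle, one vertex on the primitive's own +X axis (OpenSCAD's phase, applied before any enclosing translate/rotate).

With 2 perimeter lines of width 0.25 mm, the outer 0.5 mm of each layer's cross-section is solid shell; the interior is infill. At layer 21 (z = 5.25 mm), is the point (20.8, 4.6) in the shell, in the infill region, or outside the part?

shell

At z = 5.25 mm: the cube (footprint 10.5×12.5) is included at this height; the cylinder at (14, 1): section is a regular 8-gon, circumradius r=8.5; the cone at (12, 0.5) (r1=9.5→r2=4.5) has section circumradius 7.917 here — a regular 8-gon; Combining (union): the regions partially overlap (shared area 193.81 mm²), so overlapping operands fuse into one piece — 1 connected region. Overall, the cross-section is a single solid region. The nearest boundary edge runs (20.01, 7.01)→(22.50, 1.00); distance from the point to it = 0.19 mm. The point is inside the cross-section, 0.19 mm from the nearest boundary — within the 0.5 mm shell band (2 × 0.25).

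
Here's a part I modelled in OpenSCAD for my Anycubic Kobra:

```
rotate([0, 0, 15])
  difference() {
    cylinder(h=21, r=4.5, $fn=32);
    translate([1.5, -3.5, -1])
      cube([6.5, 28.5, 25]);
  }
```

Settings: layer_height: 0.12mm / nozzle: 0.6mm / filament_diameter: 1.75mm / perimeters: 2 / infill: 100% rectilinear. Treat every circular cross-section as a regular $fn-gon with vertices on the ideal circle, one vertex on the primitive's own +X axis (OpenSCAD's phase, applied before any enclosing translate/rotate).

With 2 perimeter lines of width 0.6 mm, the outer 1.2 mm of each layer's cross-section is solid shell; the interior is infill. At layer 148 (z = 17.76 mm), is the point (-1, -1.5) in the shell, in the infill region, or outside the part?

infill

At z = 17.76 mm: the r=4.5 cylinder contributes a regular 32-gon of circumradius 4.5; the cube at (1.5, -3.5) is present — its section is the full 6.5×28.5 rectangle; After the difference (first − rest): starting from the r=4.5 cylinder, the 6.5×28.5 cube at (1.5, -3.5) partially overlaps it — only the 17.87 mm² overlap (of its 185.25 mm²) is removed, clipping the outline — 1 connected region; (rotated 15° about Z; rotation is an isometry so areas/perimeters/island counts are preserved). Overall, the cross-section is a single solid region. Undo the 15° rotation: the query point maps to (-1.354, -1.190) in the un-rotated model frame. The nearest boundary edge runs (-3.18, -3.18)→(-3.74, -2.50); distance from the point to it = 2.68 mm. The point is inside the cross-section and 2.68 mm from the nearest boundary — more than the 1.2 mm shell width (2 × 0.6), so it's in the infill interior.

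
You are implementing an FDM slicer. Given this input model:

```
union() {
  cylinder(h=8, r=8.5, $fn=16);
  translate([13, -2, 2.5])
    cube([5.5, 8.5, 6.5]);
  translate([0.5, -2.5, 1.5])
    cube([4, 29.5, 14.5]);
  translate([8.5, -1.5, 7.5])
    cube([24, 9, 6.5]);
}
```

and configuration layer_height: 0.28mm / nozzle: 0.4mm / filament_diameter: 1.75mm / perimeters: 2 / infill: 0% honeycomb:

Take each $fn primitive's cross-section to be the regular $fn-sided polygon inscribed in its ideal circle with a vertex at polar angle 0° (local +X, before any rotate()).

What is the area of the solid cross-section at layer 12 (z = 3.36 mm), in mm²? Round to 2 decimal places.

At z = 3.36 mm: the r=8.5 cylinder gives a regular 16-gon of circumradius 8.5 (constant along its height) (area = (16/2)·8.500²·sin(360°/16) = 221.19 mm²); the cube at (13, -2) (footprint 5.5×8.5) is included at this height (area 46.75 mm²); the cube at (0.5, -2.5) (footprint 4×29.5) is included at this height (area 118.00 mm²); the cube at (8.5, -1.5) is absent (z outside [7.5, 14]); Taking the union: the regions partially overlap — summed areas 385.94 mm² minus the doubly-counted overlap 41.65 mm² gives 344.30 mm² — area = 344.30 mm². Overall, the cross-section has 2 separate islands. Net area = 344.30 mm².

344.30 mm²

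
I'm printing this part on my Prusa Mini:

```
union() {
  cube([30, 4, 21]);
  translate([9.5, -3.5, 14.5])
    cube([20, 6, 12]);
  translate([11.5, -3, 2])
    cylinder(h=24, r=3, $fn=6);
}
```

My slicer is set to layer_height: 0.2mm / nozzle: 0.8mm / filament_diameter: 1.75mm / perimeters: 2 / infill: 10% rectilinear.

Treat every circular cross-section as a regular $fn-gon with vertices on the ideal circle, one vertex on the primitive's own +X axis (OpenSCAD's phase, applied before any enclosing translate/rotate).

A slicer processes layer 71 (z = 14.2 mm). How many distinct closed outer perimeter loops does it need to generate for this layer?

2

At z = 14.2 mm: the cube (footprint 30×4) is included at this height; the cube at (9.5, -3.5) is absent (z outside [14.5, 26.5]); the cylinder at (11.5, -3): section is a regular 6-gon, circumradius r=3; Combining (union): the 2 present regions are separate (no shared area or edge), so areas and boundary lengths simply add and each stays a separate island — 2 connected regions. The result has 2 disconnected regions.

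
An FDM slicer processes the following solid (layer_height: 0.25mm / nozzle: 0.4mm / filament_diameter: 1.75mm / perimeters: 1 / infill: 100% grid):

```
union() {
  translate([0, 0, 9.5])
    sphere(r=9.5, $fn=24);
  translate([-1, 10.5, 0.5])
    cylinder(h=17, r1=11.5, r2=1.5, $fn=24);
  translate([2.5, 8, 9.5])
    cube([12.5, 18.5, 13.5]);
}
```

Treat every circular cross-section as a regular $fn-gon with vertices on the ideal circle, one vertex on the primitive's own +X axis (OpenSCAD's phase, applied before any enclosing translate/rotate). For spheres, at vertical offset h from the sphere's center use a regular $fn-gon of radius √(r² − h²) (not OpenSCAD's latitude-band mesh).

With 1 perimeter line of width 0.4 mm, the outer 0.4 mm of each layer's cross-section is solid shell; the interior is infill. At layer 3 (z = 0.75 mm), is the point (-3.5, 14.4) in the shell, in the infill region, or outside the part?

infill

At z = 0.75 mm: the r=9.5 sphere contributes a regular 24-gon of circumradius √(9.5²−8.75²) = 3.700; the cone at (-1, 10.5) contributes a regular 24-gon of circumradius 11.353 (interpolated between r1=11.5 and r2=1.5 at t=0.015); the cube at (2.5, 8) is absent (z outside [9.5, 23]); Taking the union: the regions partially overlap (shared area 25.18 mm²), so overlapping operands fuse into one piece — 1 connected region. Overall, the cross-section is a single solid region. The nearest boundary edge runs (-9.03, 18.53)→(-6.68, 20.33); distance from the point to it = 6.64 mm. The point is inside the cross-section and 6.64 mm from the nearest boundary — more than the 0.4 mm shell width (1 × 0.4), so it's in the infill interior.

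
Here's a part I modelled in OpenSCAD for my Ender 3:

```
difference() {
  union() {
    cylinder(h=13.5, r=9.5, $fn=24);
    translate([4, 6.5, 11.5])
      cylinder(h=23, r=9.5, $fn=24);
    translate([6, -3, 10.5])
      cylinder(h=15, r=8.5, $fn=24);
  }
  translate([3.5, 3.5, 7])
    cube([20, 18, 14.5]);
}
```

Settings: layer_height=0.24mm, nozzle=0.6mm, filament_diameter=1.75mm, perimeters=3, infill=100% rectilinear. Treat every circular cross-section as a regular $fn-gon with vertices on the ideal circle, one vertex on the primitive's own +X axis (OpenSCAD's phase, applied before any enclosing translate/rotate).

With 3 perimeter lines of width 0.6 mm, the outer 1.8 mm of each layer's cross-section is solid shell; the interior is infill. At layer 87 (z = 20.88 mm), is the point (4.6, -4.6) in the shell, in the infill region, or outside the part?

infill

At z = 20.88 mm: the cylinder is absent (z outside [0, 13.5]); the cylinder at (4, 6.5): section is a regular 24-gon, circumradius r=9.5; the r=8.5 cylinder at (6, -3) contributes a regular 24-gon of circumradius 8.5; Combining (union): the regions partially overlap (shared area 86.49 mm²), so overlapping operands fuse into one piece — 1 connected region; the cube at (3.5, 3.5) is present — its section is the full 20×18 rectangle; Taking the first minus the rest: starting from that combined region, the 20×18 cube at (3.5, 3.5) partially overlaps it — only the 104.17 mm² overlap (of its 360.00 mm²) is removed, clipping the outline — 1 connected region. Overall, the cross-section is a single solid region. The nearest boundary edge runs (1.75, -10.36)→(-0.01, -9.01); distance from the point to it = 6.31 mm. The point is inside the cross-section and 6.31 mm from the nearest boundary — more than the 1.8 mm shell width (3 × 0.6), so it's in the infill interior.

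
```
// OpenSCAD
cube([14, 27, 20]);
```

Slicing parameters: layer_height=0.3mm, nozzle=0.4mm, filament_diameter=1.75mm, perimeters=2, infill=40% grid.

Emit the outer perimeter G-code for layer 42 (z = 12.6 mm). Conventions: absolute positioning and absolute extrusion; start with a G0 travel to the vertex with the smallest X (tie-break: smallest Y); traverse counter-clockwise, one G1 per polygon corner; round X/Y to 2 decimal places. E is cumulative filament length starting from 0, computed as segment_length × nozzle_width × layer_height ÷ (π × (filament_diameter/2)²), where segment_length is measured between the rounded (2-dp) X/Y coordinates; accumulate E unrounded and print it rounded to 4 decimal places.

At z = 12.6 mm: the cube is present — its section is the full 14×27 rectangle. The outline is a single polygon with 4 vertices. Extrusion per mm of travel: 0.4 × 0.3 / (π × 0.875²) = 0.049890. Accumulating E over each segment gives final E = 4.0910.

G0 X0.00 Y0.00 Z12.60
G1 X14.00 Y0.00 E0.6985
G1 X14.00 Y27.00 E2.0455
G1 X0.00 Y27.00 E2.7440
G1 X0.00 Y0.00 E4.0910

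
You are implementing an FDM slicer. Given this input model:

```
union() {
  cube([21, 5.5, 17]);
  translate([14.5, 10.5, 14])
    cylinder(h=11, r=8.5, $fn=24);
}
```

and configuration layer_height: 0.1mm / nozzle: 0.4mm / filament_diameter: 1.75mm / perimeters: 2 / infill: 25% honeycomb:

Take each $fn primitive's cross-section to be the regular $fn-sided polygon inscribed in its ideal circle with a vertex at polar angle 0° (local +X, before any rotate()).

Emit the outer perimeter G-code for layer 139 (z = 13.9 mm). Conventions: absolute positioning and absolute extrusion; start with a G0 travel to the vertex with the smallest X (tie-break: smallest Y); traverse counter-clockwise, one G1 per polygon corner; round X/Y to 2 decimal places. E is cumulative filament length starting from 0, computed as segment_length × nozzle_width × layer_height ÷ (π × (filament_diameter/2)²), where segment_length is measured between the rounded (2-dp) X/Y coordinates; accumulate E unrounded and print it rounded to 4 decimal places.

G0 X0.00 Y0.00 Z13.90
G1 X21.00 Y0.00 E0.3492
G1 X21.00 Y5.50 E0.4407
G1 X0.00 Y5.50 E0.7899
G1 X0.00 Y0.00 E0.8814

At z = 13.9 mm: the cube (footprint 21×5.5) is included at this height; the cylinder at (14.5, 10.5) does not reach this height (z outside [14, 25]); Merging all regions: only the 21×5.5 cube is present, so the union is just that shape — 1 connected region. The outline is a single polygon with 4 vertices. Extrusion per mm of travel: 0.4 × 0.1 / (π × 0.875²) = 0.016630. Accumulating E over each segment gives final E = 0.8814.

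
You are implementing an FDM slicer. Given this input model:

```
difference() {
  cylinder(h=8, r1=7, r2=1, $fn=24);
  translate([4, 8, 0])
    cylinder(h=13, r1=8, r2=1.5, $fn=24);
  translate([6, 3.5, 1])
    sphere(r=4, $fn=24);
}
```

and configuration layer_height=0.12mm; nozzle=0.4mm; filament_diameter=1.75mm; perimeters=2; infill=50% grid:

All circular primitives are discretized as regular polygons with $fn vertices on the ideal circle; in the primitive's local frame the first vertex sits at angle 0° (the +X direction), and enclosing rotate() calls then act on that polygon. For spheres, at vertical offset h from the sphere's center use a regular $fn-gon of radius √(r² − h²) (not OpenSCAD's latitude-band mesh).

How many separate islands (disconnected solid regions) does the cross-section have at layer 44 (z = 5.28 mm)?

At z = 5.28 mm: the cone (r1=7→r2=1) has section circumradius 3.040 here — a regular 24-gon; the cone at (4, 8) (r1=8→r2=1.5) has section circumradius 5.360 here — a regular 24-gon; the sphere at (6, 3.5) does not reach this height (|z−center|=4.280 > r=4); After the difference (first − rest): starting from the cone, the cone at (4, 8) misses the remaining region (no effect) — 1 connected region. Overall, the cross-section is a single solid region. Island count = 1.

1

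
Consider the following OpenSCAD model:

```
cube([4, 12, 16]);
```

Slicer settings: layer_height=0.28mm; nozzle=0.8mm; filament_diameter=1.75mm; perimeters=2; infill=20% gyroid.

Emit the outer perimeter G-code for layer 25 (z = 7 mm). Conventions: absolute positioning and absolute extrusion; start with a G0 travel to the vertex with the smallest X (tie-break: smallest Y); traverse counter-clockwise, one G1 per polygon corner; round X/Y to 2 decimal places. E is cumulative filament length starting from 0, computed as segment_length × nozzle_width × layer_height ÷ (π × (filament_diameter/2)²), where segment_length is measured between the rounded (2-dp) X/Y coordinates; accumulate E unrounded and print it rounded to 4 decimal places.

At z = 7 mm: the 4×12 cube contributes its full rectangle. The outline is a single polygon with 4 vertices. Extrusion per mm of travel: 0.8 × 0.28 / (π × 0.875²) = 0.093128. Accumulating E over each segment gives final E = 2.9801.

G0 X0.00 Y0.00 Z7.00
G1 X4.00 Y0.00 E0.3725
G1 X4.00 Y12.00 E1.4901
G1 X0.00 Y12.00 E1.8626
G1 X0.00 Y0.00 E2.9801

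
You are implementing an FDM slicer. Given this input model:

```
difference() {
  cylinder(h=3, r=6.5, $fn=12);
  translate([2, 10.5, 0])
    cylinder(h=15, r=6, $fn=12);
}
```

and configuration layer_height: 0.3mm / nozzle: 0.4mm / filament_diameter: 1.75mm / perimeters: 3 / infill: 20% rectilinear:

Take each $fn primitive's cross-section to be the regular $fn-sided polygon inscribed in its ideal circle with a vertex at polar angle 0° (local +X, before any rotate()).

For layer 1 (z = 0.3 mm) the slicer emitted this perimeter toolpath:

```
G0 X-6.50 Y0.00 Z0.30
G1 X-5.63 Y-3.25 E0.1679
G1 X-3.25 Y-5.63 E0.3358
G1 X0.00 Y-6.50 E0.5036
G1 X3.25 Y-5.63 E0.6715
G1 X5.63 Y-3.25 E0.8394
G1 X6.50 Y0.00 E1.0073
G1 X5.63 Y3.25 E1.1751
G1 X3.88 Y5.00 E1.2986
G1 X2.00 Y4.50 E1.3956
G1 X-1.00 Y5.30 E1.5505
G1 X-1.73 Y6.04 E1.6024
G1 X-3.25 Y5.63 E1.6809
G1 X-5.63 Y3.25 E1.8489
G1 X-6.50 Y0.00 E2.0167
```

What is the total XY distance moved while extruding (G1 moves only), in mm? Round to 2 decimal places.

40.42 mm

Sum the Euclidean lengths of each G1 segment: total = 40.42 mm.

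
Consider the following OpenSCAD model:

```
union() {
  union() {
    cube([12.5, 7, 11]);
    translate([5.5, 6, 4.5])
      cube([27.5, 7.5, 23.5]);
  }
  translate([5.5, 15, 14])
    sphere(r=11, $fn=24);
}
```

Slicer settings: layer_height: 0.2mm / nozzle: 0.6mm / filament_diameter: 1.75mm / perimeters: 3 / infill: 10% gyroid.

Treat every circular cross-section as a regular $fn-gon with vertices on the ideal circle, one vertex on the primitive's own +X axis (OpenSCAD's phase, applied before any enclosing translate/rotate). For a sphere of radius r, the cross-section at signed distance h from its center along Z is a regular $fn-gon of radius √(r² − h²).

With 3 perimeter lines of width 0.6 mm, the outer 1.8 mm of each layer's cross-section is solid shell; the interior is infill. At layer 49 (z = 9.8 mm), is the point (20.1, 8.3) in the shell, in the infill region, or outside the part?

infill

At z = 9.8 mm: the cube (footprint 12.5×7) is included at this height; the cube at (5.5, 6) (footprint 27.5×7.5) is included at this height; Taking the union: the regions partially overlap (shared area 7.00 mm²), so overlapping operands fuse into one piece — 1 connected region; the r=11 sphere at (5.5, 15) slices to a regular 24-gon of circumradius 10.167 (√(r²−h²) with h=4.2 from center); Merging all regions: the regions partially overlap (shared area 73.88 mm²), so overlapping operands fuse into one piece — 1 connected region. Overall, the cross-section is a single solid region. The nearest boundary edge runs (33.00, 6.00)→(12.50, 6.00); distance from the point to it = 2.30 mm. The point is inside the cross-section and 2.30 mm from the nearest boundary — more than the 1.8 mm shell width (3 × 0.6), so it's in the infill interior.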